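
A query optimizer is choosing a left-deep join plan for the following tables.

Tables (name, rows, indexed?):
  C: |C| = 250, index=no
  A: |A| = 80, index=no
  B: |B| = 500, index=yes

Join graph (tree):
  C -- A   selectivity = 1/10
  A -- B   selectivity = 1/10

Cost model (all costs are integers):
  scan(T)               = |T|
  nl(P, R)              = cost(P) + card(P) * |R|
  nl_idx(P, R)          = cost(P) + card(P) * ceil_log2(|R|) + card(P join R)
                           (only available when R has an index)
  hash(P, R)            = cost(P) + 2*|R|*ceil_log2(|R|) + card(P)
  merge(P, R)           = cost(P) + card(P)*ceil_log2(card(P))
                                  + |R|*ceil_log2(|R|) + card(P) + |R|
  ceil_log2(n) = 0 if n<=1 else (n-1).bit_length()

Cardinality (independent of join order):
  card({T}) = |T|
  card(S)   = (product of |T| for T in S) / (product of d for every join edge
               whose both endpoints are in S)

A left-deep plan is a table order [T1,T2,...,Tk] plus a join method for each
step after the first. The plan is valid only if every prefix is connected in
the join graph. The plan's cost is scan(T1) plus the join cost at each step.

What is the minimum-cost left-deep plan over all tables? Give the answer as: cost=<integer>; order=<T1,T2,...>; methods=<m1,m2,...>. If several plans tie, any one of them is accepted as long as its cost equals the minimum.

cost=10120; order=B,A,C; methods=hash,hash

Selinger DP (subsets sized 1..n):
  {C}: scan cost=250, card=250
  {A}: scan cost=80, card=80
  {B}: scan cost=500, card=500
  {AC}: card=2000; try (A,hash)→1620, (C,merge)→2970, (A,merge)→3140, (C,hash)→4160, (C,nl)→20080, (A,nl)→20250; best=1620 via (A,hash)
  {AB}: card=4000; try (A,hash)→2120, (B,nl_idx)→4800, (B,merge)→5720, (A,merge)→6140, (B,hash)→9160, (B,nl)→40080 …(+1); best=2120 via (A,hash)
  {ABC}: card=100000; try (C,hash)→10120, (B,hash)→12620, (B,merge)→30620, (C,merge)→56370, (B,nl_idx)→119620, (B,nl)→1001620 …(+1); best=10120 via (C,hash)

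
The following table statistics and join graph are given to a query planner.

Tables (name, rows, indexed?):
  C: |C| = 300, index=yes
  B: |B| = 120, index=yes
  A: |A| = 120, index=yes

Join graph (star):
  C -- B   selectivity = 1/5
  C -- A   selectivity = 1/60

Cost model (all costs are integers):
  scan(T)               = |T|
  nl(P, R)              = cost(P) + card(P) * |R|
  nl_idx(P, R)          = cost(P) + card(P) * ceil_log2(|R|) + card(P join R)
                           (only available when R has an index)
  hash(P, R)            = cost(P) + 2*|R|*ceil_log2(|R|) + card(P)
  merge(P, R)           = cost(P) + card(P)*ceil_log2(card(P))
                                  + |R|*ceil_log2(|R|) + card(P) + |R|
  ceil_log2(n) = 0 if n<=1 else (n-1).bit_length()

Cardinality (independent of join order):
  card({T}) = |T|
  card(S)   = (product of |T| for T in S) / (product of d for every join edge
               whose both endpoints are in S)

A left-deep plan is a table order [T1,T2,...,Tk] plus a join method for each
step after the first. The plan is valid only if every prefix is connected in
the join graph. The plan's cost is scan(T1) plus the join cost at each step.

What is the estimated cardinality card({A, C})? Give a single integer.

Tables in S: A(120), C(300)
Edges inside S: C-A(d=60)
numerator = 120 * 300 = 36000
denominator = 60 = 60
card(S) = 36000 / 60 = 600

600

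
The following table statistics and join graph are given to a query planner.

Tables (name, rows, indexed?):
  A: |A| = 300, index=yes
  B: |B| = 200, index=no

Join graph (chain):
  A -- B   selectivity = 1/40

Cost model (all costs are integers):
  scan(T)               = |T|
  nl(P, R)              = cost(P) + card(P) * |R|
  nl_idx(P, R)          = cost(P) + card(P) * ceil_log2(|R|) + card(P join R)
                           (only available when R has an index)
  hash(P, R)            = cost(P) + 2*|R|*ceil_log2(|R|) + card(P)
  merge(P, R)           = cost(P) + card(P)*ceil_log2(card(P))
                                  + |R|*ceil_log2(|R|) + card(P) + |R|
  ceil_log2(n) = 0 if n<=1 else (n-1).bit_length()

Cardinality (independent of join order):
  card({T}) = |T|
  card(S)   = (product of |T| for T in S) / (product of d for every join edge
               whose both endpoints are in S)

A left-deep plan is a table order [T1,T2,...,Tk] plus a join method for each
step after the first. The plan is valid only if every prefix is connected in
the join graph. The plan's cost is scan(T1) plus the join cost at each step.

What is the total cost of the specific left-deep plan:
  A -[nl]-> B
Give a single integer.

step 1: scan A: cost=300, card=300
step 2: join B via nl
    card(P join B) = 300*200/(40) = 1500
    cost = 300 + 300*200 = 60300

60300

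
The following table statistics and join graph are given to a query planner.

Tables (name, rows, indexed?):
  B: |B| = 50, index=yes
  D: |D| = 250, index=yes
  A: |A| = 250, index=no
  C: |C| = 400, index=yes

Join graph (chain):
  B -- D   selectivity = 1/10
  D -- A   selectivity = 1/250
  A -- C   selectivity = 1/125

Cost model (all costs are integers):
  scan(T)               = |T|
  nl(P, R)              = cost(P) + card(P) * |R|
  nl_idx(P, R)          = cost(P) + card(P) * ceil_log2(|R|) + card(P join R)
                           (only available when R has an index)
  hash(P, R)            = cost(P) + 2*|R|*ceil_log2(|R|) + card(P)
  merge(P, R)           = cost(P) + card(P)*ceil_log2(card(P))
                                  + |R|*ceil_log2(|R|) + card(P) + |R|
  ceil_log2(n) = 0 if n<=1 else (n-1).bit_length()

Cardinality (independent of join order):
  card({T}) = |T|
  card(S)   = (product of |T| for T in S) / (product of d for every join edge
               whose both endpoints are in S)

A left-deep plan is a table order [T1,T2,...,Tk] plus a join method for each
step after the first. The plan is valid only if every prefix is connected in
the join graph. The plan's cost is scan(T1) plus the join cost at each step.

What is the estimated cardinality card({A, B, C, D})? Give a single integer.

4000

Tables in S: A(250), B(50), C(400), D(250)
Edges inside S: B-D(d=10), D-A(d=250), A-C(d=125)
numerator = 250 * 50 * 400 * 250 = 1250000000
denominator = 10 * 250 * 125 = 312500
card(S) = 1250000000 / 312500 = 4000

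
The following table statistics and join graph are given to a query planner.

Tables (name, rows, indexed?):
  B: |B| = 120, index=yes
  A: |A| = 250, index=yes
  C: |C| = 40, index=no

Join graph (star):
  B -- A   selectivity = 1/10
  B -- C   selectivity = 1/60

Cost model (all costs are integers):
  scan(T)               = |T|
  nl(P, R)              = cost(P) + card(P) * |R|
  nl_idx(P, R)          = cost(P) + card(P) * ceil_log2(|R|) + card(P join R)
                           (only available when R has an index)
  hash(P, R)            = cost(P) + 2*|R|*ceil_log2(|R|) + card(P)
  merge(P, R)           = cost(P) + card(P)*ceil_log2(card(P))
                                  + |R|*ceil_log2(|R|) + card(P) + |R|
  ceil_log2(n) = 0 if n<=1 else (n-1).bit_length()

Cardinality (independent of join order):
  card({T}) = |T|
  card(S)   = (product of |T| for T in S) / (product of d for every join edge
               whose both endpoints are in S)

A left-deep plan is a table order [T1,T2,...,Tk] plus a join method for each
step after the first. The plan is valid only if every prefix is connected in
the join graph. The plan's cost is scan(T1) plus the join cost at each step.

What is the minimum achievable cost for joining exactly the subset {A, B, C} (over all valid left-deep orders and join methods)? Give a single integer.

Selinger DP over subsets of {A,B,C}:
  {B}: scan cost=120, card=120
  {A}: scan cost=250, card=250
  {C}: scan cost=40, card=40
  {AB}: card=3000; try (B,hash)→2180, (A,merge)→3330, (B,merge)→3460, (A,nl_idx)→4080, (A,hash)→4240, (B,nl_idx)→5000 …(+2); best=2180 via (B,hash)
  {BC}: card=80; try (B,nl_idx)→400, (C,hash)→720, (B,merge)→1280, (C,merge)→1360, (B,hash)→1760, (B,nl)→4840 …(+1); best=400 via (B,nl_idx)
  {ABC}: card=2000; try (A,nl_idx)→3040, (A,merge)→3290, (A,hash)→4480, (C,hash)→5660, (A,nl)→20400, (C,merge)→41460 …(+1); best=3040 via (A,nl_idx)

3040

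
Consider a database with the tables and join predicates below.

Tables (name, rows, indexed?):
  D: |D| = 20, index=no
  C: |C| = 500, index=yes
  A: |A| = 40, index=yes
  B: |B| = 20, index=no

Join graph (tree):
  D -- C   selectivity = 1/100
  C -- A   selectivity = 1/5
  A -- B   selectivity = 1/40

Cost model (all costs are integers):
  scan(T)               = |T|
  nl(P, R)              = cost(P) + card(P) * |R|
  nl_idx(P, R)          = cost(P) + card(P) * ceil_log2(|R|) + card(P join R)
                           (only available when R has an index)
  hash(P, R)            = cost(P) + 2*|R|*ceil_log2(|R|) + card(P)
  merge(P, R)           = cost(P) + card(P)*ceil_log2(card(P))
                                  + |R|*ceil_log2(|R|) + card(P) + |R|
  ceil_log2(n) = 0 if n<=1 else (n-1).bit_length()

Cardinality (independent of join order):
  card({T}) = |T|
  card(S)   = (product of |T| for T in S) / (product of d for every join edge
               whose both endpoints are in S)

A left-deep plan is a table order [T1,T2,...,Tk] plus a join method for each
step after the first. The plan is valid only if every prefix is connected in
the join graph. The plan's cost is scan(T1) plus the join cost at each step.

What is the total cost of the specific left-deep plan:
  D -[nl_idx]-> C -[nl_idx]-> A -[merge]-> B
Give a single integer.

step 1: scan D: cost=20, card=20
step 2: join C via nl_idx
    card(P join C) = 20*500/(100) = 100
    cost = 20 + 20*9 + 100 = 300
step 3: join A via nl_idx
    card(P join A) = 100*40/(5) = 800
    cost = 300 + 100*6 + 800 = 1700
step 4: join B via merge
    card(P join B) = 800*20/(40) = 400
    cost = 1700 + 800*10 + 20*5 + 800 + 20 = 10620

10620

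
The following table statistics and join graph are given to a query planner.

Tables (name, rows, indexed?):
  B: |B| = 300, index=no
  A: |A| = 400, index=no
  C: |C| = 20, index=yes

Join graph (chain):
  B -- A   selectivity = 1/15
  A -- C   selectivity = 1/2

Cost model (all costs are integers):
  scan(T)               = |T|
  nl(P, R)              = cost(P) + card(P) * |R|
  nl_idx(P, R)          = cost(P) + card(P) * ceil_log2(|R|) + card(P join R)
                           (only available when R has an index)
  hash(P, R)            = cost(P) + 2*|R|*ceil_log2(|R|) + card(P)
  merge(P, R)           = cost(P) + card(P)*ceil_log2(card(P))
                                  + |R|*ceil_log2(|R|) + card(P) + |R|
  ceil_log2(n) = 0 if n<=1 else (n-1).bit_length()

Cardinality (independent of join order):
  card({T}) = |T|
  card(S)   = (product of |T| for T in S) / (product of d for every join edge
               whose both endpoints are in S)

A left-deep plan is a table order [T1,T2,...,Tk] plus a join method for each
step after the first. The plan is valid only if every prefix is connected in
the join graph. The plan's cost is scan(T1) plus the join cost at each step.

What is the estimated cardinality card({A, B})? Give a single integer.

Tables in S: A(400), B(300)
Edges inside S: B-A(d=15)
numerator = 400 * 300 = 120000
denominator = 15 = 15
card(S) = 120000 / 15 = 8000

8000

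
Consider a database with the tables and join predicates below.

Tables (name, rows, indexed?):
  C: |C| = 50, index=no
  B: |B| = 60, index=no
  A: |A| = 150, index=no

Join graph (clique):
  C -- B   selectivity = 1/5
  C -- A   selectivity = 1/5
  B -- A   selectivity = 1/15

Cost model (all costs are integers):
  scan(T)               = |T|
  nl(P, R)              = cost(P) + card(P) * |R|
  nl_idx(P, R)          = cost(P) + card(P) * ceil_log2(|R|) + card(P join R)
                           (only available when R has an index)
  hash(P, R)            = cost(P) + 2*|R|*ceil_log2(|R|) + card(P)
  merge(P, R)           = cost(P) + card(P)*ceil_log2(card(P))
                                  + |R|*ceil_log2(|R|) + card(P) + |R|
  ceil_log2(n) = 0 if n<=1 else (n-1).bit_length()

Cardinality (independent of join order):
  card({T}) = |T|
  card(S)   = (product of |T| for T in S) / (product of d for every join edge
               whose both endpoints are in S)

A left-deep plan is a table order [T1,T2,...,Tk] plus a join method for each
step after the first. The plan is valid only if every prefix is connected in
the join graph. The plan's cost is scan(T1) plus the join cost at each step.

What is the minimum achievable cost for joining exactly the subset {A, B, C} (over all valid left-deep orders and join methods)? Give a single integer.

Selinger DP over subsets of {A,B,C}:
  {C}: scan cost=50, card=50
  {B}: scan cost=60, card=60
  {A}: scan cost=150, card=150
  {BC}: card=600; try (C,hash)→720, (B,hash)→820, (B,merge)→820, (C,merge)→830, (B,nl)→3050, (C,nl)→3060; best=720 via (C,hash)
  {AC}: card=1500; try (C,hash)→900, (A,merge)→1750, (C,merge)→1850, (A,hash)→2500, (A,nl)→7550, (C,nl)→7650; best=900 via (C,hash)
  {AB}: card=600; try (B,hash)→1020, (A,merge)→1830, (B,merge)→1920, (A,hash)→2520, (A,nl)→9060, (B,nl)→9150; best=1020 via (B,hash)
  {ABC}: card=1200; try (C,hash)→2220, (B,hash)→3120, (A,hash)→3720, (C,merge)→7970, (A,merge)→8670, (B,merge)→19320 …(+3); best=2220 via (C,hash)

2220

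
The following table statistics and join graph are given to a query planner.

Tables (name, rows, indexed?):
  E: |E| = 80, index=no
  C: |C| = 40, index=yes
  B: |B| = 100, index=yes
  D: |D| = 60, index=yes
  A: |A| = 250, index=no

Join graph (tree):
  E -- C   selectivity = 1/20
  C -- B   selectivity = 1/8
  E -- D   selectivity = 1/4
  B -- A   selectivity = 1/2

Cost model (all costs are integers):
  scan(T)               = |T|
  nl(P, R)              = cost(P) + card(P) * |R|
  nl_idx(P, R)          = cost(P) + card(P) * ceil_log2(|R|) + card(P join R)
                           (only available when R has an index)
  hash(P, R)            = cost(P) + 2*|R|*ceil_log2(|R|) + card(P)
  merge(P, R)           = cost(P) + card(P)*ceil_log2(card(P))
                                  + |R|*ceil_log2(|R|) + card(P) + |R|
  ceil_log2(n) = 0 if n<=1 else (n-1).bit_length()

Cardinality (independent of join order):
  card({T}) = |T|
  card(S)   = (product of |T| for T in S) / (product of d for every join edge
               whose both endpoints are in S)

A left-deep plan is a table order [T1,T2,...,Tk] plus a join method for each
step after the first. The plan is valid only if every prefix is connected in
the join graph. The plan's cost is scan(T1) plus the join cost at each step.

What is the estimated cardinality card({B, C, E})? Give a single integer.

Tables in S: B(100), C(40), E(80)
Edges inside S: E-C(d=20), C-B(d=8)
numerator = 100 * 40 * 80 = 320000
denominator = 20 * 8 = 160
card(S) = 320000 / 160 = 2000

2000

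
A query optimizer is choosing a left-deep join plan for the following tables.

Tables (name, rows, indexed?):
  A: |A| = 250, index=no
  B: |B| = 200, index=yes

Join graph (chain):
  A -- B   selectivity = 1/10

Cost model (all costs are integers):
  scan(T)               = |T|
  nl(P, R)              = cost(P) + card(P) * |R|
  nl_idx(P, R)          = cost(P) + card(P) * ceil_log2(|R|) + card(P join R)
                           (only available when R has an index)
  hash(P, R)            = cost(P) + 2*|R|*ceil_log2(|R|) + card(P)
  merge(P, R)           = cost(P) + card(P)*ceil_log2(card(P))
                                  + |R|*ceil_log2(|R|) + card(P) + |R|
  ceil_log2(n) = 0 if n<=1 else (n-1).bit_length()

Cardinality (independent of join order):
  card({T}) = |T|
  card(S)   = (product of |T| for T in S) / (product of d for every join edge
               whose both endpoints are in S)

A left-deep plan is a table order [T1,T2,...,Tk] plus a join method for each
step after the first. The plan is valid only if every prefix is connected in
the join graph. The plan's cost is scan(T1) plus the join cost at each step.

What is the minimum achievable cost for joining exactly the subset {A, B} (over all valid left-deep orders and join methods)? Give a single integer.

3700

Selinger DP over subsets of {A,B}:
  {A}: scan cost=250, card=250
  {B}: scan cost=200, card=200
  {AB}: card=5000; try (B,hash)→3700, (A,merge)→4250, (B,merge)→4300, (A,hash)→4400, (B,nl_idx)→7250, (A,nl)→50200 …(+1); best=3700 via (B,hash)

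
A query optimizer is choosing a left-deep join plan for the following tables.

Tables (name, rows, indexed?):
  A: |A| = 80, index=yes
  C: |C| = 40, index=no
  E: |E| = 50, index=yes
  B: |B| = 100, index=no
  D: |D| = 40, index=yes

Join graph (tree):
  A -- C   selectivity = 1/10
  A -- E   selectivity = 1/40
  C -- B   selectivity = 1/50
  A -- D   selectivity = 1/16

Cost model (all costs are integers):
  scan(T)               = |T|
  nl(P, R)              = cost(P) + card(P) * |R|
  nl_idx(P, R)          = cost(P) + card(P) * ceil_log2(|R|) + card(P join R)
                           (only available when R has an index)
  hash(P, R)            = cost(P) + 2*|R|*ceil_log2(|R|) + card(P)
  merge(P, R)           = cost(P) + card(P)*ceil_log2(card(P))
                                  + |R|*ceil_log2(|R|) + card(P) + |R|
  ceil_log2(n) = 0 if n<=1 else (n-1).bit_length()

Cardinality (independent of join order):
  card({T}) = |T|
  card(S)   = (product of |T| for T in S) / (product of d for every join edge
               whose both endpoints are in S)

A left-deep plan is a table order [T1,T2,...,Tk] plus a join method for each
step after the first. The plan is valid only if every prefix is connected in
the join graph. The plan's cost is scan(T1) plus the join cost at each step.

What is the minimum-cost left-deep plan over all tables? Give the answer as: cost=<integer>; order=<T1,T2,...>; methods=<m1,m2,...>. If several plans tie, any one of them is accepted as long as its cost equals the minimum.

cost=4160; order=E,A,C,B,D; methods=nl_idx,hash,hash,hash

Selinger DP (subsets sized 1..n):
  {A}: scan cost=80, card=80
  {C}: scan cost=40, card=40
  {E}: scan cost=50, card=50
  {B}: scan cost=100, card=100
  {D}: scan cost=40, card=40
  {AC}: card=320; try (C,hash)→640, (A,nl_idx)→640, (A,merge)→960, (C,merge)→1000, (A,hash)→1200, (A,nl)→3240 …(+1); best=640 via (C,hash)
  {AE}: card=100; try (A,nl_idx)→500, (E,nl_idx)→660, (E,hash)→760, (A,merge)→1040, (E,merge)→1070, (A,hash)→1220 …(+2); best=500 via (A,nl_idx)
  {AD}: card=200; try (A,nl_idx)→520, (D,hash)→640, (D,nl_idx)→760, (A,merge)→960, (D,merge)→1000, (A,hash)→1200 …(+2); best=520 via (A,nl_idx)
  {BC}: card=80; try (C,hash)→680, (B,merge)→1120, (C,merge)→1180, (B,hash)→1480, (B,nl)→4040, (C,nl)→4100; best=680 via (C,hash)
  {ACE}: card=400; try (C,hash)→1080, (E,hash)→1560, (C,merge)→1580, (E,nl_idx)→2960, (E,merge)→4190, (C,nl)→4500 …(+1); best=1080 via (C,hash)
  {ABC}: card=640; try (A,hash)→1880, (A,nl_idx)→1880, (A,merge)→1960, (B,hash)→2360, (B,merge)→4640, (A,nl)→7080 …(+1); best=1880 via (A,hash)
  {ACD}: card=800; try (C,hash)→1200, (D,hash)→1440, (C,merge)→2600, (D,nl_idx)→3360, (D,merge)→4120, (C,nl)→8520 …(+1); best=1200 via (C,hash)
  {ADE}: card=250; try (D,hash)→1080, (E,hash)→1320, (D,nl_idx)→1350, (D,merge)→1580, (E,nl_idx)→1970, (E,merge)→2670 …(+2); best=1080 via (D,hash)
  {ABCE}: card=800; try (B,hash)→2880, (E,hash)→3120, (B,merge)→5880, (E,nl_idx)→6520, (E,merge)→9270, (E,nl)→33880 …(+1); best=2880 via (B,hash)
  {ACDE}: card=1000; try (C,hash)→1810, (D,hash)→1960, (E,hash)→2600, (C,merge)→3610, (D,nl_idx)→4480, (D,merge)→5360 …(+5); best=1810 via (C,hash)
  {ABCD}: card=1600; try (D,hash)→3000, (B,hash)→3400, (D,nl_idx)→7320, (D,merge)→9200, (B,merge)→10800, (D,nl)→27480 …(+1); best=3000 via (D,hash)
  {ABCDE}: card=2000; try (D,hash)→4160, (B,hash)→4210, (E,hash)→5200, (D,nl_idx)→9680, (D,merge)→11960, (B,merge)→13610 …(+5); best=4160 via (D,hash)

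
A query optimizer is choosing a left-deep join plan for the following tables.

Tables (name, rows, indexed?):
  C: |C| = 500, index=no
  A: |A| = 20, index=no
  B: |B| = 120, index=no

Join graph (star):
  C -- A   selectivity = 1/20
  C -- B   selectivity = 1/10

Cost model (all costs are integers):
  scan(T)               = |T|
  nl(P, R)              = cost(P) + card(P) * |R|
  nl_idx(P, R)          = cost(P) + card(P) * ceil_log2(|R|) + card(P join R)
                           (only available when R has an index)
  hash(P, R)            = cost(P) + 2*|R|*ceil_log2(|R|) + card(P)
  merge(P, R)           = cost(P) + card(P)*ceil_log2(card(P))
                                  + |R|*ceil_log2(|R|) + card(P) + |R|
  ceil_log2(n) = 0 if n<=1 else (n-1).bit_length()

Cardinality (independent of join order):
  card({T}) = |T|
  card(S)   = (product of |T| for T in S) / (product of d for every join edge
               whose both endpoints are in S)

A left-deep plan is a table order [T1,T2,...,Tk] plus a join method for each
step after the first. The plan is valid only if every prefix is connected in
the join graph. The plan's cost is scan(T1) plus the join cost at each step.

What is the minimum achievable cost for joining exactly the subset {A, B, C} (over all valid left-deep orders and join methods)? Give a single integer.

3380

Selinger DP over subsets of {A,B,C}:
  {C}: scan cost=500, card=500
  {A}: scan cost=20, card=20
  {B}: scan cost=120, card=120
  {AC}: card=500; try (A,hash)→1200, (C,merge)→5140, (A,merge)→5620, (C,hash)→9040, (C,nl)→10020, (A,nl)→10500; best=1200 via (A,hash)
  {BC}: card=6000; try (B,hash)→2680, (C,merge)→6080, (B,merge)→6460, (C,hash)→9240, (C,nl)→60120, (B,nl)→60500; best=2680 via (B,hash)
  {ABC}: card=6000; try (B,hash)→3380, (B,merge)→7160, (A,hash)→8880, (B,nl)→61200, (A,merge)→86800, (A,nl)→122680; best=3380 via (B,hash)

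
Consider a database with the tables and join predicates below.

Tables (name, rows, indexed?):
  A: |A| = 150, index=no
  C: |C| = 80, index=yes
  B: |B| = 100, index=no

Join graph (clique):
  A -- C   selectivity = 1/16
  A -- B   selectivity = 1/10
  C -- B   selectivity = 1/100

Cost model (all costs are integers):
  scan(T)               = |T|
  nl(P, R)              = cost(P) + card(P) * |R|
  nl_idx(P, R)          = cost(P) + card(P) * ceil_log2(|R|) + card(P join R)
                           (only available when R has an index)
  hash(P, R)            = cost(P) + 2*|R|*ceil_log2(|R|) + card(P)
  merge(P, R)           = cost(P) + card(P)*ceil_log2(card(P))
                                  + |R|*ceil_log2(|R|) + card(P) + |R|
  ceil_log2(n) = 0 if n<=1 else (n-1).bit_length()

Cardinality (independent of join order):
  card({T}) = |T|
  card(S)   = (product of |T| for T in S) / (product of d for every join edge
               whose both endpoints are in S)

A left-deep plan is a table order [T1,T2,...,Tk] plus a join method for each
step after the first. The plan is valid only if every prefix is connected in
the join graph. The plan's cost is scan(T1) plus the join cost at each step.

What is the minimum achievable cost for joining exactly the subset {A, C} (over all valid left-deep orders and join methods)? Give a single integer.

Selinger DP over subsets of {A,C}:
  {A}: scan cost=150, card=150
  {C}: scan cost=80, card=80
  {AC}: card=750; try (C,hash)→1420, (C,nl_idx)→1950, (A,merge)→2070, (C,merge)→2140, (A,hash)→2560, (A,nl)→12080 …(+1); best=1420 via (C,hash)

1420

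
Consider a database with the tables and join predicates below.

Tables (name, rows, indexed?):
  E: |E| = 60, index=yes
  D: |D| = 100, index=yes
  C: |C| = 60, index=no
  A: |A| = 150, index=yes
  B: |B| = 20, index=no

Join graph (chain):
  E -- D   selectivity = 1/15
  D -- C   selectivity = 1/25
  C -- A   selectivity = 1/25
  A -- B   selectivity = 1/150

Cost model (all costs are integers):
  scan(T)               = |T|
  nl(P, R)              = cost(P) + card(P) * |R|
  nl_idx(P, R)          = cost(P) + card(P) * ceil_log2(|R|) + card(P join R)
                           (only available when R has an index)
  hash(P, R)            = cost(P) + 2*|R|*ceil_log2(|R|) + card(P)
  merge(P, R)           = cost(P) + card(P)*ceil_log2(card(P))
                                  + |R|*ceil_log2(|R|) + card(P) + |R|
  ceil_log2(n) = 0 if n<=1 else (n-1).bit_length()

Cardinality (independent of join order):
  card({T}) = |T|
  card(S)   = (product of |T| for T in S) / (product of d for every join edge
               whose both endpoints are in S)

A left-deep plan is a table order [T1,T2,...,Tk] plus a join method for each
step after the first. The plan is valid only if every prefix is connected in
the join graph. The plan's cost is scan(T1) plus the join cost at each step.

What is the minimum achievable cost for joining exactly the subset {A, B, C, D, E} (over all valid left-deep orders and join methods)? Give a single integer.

2180

Selinger DP over subsets of {A,B,C,D,E}:
  {E}: scan cost=60, card=60
  {D}: scan cost=100, card=100
  {C}: scan cost=60, card=60
  {A}: scan cost=150, card=150
  {B}: scan cost=20, card=20
  {DE}: card=400; try (D,nl_idx)→880, (E,hash)→920, (E,nl_idx)→1100, (D,merge)→1280, (E,merge)→1320, (D,hash)→1520 …(+2); best=880 via (D,nl_idx)
  {CD}: card=240; try (D,nl_idx)→720, (C,hash)→920, (D,merge)→1280, (C,merge)→1320, (D,hash)→1520, (D,nl)→6060 …(+1); best=720 via (D,nl_idx)
  {AC}: card=360; try (A,nl_idx)→900, (C,hash)→1020, (A,merge)→1830, (C,merge)→1920, (A,hash)→2520, (A,nl)→9060 …(+1); best=900 via (A,nl_idx)
  {AB}: card=20; try (A,nl_idx)→200, (B,hash)→500, (A,merge)→1490, (B,merge)→1620, (A,hash)→2440, (A,nl)→3020 …(+1); best=200 via (A,nl_idx)
  {CDE}: card=960; try (E,hash)→1680, (C,hash)→2000, (E,nl_idx)→3120, (E,merge)→3300, (C,merge)→5300, (E,nl)→15120 …(+1); best=1680 via (E,hash)
  {ACD}: card=1440; try (D,hash)→2660, (A,hash)→3360, (A,nl_idx)→4080, (A,merge)→4230, (D,nl_idx)→4860, (D,merge)→5300 …(+2); best=2660 via (D,hash)
  {ABC}: card=48; try (C,merge)→740, (C,hash)→940, (C,nl)→1400, (B,hash)→1460, (B,merge)→4620, (B,nl)→8100; best=740 via (C,merge)
  {ACDE}: card=5760; try (E,hash)→4820, (A,hash)→5040, (A,merge)→13590, (A,nl_idx)→15120, (E,nl_idx)→17060, (E,merge)→20360 …(+2); best=4820 via (E,hash)
  {ABCD}: card=192; try (D,nl_idx)→1268, (D,merge)→1876, (D,hash)→2188, (B,hash)→4300, (D,nl)→5540, (B,merge)→20060 …(+1); best=1268 via (D,nl_idx)
  {ABCDE}: card=768; try (E,hash)→2180, (E,nl_idx)→3188, (E,merge)→3416, (B,hash)→10780, (E,nl)→12788, (B,merge)→85580 …(+1); best=2180 via (E,hash)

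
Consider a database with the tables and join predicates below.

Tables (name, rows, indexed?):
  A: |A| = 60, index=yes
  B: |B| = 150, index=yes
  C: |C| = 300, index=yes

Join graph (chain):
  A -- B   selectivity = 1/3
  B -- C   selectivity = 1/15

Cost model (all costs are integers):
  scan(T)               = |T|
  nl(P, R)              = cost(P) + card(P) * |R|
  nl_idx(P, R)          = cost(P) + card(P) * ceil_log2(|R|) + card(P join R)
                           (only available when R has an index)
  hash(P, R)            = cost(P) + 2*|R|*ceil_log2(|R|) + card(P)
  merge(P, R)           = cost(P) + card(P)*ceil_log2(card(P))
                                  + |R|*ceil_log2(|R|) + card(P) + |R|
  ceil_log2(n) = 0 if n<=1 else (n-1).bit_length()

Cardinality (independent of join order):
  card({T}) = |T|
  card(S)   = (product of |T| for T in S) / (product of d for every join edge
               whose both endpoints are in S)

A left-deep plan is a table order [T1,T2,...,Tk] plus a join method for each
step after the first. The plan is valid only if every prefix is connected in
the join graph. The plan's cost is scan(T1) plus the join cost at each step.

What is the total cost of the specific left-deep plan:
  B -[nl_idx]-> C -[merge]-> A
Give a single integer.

43920

step 1: scan B: cost=150, card=150
step 2: join C via nl_idx
    card(P join C) = 150*300/(15) = 3000
    cost = 150 + 150*9 + 3000 = 4500
step 3: join A via merge
    card(P join A) = 3000*60/(3) = 60000
    cost = 4500 + 3000*12 + 60*6 + 3000 + 60 = 43920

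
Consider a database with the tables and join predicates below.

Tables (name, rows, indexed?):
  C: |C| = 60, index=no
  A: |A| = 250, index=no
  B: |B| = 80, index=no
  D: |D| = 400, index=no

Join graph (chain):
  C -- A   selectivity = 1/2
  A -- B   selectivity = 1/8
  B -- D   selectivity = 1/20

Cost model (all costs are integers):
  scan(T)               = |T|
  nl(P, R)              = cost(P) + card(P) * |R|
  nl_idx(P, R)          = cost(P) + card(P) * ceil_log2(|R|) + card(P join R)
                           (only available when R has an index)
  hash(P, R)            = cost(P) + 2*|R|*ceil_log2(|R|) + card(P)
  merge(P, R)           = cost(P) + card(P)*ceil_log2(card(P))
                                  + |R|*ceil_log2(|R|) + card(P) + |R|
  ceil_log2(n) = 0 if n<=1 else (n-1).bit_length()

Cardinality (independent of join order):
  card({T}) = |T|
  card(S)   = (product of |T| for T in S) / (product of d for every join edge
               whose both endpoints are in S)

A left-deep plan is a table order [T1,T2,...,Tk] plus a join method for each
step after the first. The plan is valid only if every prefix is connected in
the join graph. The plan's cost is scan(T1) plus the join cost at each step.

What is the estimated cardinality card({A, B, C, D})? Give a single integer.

1500000

Tables in S: A(250), B(80), C(60), D(400)
Edges inside S: C-A(d=2), A-B(d=8), B-D(d=20)
numerator = 250 * 80 * 60 * 400 = 480000000
denominator = 2 * 8 * 20 = 320
card(S) = 480000000 / 320 = 1500000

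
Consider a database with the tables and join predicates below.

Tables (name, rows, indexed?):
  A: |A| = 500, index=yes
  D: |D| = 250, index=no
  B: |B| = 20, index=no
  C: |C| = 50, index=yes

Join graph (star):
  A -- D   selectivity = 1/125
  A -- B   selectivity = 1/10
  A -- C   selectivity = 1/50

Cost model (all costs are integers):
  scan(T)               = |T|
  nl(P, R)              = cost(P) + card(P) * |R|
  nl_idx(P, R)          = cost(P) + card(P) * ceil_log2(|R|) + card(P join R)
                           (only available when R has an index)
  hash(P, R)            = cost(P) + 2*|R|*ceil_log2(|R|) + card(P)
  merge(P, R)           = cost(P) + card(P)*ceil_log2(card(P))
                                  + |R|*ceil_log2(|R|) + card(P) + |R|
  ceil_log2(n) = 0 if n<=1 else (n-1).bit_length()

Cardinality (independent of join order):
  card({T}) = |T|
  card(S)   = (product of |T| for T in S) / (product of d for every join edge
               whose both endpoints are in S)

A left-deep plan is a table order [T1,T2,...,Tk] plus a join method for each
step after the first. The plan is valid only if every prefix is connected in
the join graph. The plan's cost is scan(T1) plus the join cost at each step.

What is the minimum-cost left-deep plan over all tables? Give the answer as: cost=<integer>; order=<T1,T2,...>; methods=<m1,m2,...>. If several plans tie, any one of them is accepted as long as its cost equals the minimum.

Selinger DP (subsets sized 1..n):
  {A}: scan cost=500, card=500
  {D}: scan cost=250, card=250
  {B}: scan cost=20, card=20
  {C}: scan cost=50, card=50
  {AD}: card=1000; try (A,nl_idx)→3500, (D,hash)→5000, (A,merge)→7500, (D,merge)→7750, (A,hash)→9500, (A,nl)→125250 …(+1); best=3500 via (A,nl_idx)
  {AB}: card=1000; try (B,hash)→1200, (A,nl_idx)→1200, (A,merge)→5140, (B,merge)→5620, (A,hash)→9040, (A,nl)→10020 …(+1); best=1200 via (B,hash)
  {AC}: card=500; try (A,nl_idx)→1000, (C,hash)→1600, (C,nl_idx)→4000, (A,merge)→5400, (C,merge)→5850, (A,hash)→9100 …(+2); best=1000 via (A,nl_idx)
  {ABD}: card=2000; try (B,hash)→4700, (D,hash)→6200, (D,merge)→14450, (B,merge)→14620, (B,nl)→23500, (D,nl)→251200; best=4700 via (B,hash)
  {ACD}: card=1000; try (C,hash)→5100, (D,hash)→5500, (D,merge)→8250, (C,nl_idx)→10500, (C,merge)→14850, (C,nl)→53500 …(+1); best=5100 via (C,hash)
  {ABC}: card=1000; try (B,hash)→1700, (C,hash)→2800, (B,merge)→6120, (C,nl_idx)→8200, (B,nl)→11000, (C,merge)→12550 …(+1); best=1700 via (B,hash)
  {ABCD}: card=2000; try (B,hash)→6300, (D,hash)→6700, (C,hash)→7300, (D,merge)→14950, (B,merge)→16220, (C,nl_idx)→18700 …(+4); best=6300 via (B,hash)

cost=6300; order=D,A,C,B; methods=nl_idx,hash,hash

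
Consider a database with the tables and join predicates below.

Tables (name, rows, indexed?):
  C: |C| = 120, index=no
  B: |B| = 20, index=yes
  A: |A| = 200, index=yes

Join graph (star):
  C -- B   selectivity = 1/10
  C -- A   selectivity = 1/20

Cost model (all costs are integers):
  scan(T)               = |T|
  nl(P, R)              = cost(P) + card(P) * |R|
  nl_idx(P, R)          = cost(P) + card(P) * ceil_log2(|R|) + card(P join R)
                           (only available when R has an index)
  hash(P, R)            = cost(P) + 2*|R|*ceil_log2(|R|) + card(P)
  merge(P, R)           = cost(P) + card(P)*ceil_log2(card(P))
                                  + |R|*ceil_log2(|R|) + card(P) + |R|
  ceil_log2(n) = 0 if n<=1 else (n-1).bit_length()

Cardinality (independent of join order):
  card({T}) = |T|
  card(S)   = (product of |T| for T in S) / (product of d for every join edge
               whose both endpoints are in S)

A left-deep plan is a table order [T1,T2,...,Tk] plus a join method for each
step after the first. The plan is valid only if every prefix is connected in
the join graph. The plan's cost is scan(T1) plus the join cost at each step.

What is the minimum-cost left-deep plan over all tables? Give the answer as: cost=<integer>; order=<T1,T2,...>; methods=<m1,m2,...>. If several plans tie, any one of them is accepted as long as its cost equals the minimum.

Selinger DP (subsets sized 1..n):
  {C}: scan cost=120, card=120
  {B}: scan cost=20, card=20
  {A}: scan cost=200, card=200
  {BC}: card=240; try (B,hash)→440, (B,nl_idx)→960, (C,merge)→1100, (B,merge)→1200, (C,hash)→1720, (C,nl)→2420 …(+1); best=440 via (B,hash)
  {AC}: card=1200; try (C,hash)→2080, (A,nl_idx)→2280, (A,merge)→2880, (C,merge)→2960, (A,hash)→3440, (A,nl)→24120 …(+1); best=2080 via (C,hash)
  {ABC}: card=2400; try (B,hash)→3480, (A,hash)→3880, (A,merge)→4400, (A,nl_idx)→4760, (B,nl_idx)→10480, (B,merge)→16600 …(+2); best=3480 via (B,hash)

cost=3480; order=A,C,B; methods=hash,hash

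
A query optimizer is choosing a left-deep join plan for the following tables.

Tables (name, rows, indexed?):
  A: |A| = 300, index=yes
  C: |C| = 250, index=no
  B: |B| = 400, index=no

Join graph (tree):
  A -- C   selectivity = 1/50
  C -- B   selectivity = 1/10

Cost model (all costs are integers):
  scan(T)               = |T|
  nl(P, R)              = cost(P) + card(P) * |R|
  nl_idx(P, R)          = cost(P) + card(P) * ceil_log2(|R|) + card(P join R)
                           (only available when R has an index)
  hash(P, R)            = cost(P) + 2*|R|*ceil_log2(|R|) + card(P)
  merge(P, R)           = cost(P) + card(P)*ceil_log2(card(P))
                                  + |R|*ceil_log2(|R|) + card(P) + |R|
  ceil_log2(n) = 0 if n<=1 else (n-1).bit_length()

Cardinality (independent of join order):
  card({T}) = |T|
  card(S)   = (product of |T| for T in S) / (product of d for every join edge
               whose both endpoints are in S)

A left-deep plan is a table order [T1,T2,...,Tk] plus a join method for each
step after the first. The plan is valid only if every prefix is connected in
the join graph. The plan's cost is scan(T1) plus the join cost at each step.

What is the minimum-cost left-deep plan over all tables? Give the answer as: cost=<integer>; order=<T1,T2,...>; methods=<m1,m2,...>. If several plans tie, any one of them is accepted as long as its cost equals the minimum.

Selinger DP (subsets sized 1..n):
  {A}: scan cost=300, card=300
  {C}: scan cost=250, card=250
  {B}: scan cost=400, card=400
  {AC}: card=1500; try (A,nl_idx)→4000, (C,hash)→4600, (A,merge)→5500, (C,merge)→5550, (A,hash)→5900, (A,nl)→75250 …(+1); best=4000 via (A,nl_idx)
  {BC}: card=10000; try (C,hash)→4800, (B,merge)→6500, (C,merge)→6650, (B,hash)→7700, (B,nl)→100250, (C,nl)→100400; best=4800 via (C,hash)
  {ABC}: card=60000; try (B,hash)→12700, (A,hash)→20200, (B,merge)→26000, (A,nl_idx)→154800, (A,merge)→157800, (B,nl)→604000 …(+1); best=12700 via (B,hash)

cost=12700; order=C,A,B; methods=nl_idx,hash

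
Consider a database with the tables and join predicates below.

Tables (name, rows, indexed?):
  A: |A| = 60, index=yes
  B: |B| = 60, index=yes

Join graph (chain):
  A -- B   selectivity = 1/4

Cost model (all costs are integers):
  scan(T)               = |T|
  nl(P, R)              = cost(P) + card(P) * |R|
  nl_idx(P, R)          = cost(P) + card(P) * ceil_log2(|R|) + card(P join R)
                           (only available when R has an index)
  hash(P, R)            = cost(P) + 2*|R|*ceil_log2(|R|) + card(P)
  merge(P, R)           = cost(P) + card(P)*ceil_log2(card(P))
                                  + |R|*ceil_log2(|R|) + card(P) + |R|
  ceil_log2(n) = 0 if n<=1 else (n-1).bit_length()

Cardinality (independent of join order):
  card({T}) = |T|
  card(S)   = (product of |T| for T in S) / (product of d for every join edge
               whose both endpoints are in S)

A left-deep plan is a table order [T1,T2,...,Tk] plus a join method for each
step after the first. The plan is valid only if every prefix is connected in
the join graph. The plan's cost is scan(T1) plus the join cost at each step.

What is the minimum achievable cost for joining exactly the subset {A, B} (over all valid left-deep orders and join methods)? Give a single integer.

Selinger DP over subsets of {A,B}:
  {A}: scan cost=60, card=60
  {B}: scan cost=60, card=60
  {AB}: card=900; try (B,hash)→840, (A,hash)→840, (B,merge)→900, (A,merge)→900, (B,nl_idx)→1320, (A,nl_idx)→1320 …(+2); best=840 via (B,hash)

840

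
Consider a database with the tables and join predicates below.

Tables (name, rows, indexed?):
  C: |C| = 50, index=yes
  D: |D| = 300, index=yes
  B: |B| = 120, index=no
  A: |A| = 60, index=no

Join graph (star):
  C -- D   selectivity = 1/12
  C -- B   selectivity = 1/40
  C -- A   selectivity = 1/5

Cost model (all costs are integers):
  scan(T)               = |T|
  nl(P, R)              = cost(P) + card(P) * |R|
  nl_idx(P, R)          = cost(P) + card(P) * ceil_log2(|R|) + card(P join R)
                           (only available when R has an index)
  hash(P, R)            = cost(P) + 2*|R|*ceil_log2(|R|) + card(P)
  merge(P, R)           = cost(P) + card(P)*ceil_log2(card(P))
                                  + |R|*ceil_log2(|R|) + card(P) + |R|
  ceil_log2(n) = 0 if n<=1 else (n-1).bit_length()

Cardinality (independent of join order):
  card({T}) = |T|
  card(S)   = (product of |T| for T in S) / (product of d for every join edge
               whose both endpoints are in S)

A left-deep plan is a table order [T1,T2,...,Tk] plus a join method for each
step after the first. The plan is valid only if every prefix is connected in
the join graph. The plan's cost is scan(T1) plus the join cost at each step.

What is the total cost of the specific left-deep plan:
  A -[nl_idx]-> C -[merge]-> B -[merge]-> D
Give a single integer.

33180

step 1: scan A: cost=60, card=60
step 2: join C via nl_idx
    card(P join C) = 60*50/(5) = 600
    cost = 60 + 60*6 + 600 = 1020
step 3: join B via merge
    card(P join B) = 600*120/(40) = 1800
    cost = 1020 + 600*10 + 120*7 + 600 + 120 = 8580
step 4: join D via merge
    card(P join D) = 1800*300/(12) = 45000
    cost = 8580 + 1800*11 + 300*9 + 1800 + 300 = 33180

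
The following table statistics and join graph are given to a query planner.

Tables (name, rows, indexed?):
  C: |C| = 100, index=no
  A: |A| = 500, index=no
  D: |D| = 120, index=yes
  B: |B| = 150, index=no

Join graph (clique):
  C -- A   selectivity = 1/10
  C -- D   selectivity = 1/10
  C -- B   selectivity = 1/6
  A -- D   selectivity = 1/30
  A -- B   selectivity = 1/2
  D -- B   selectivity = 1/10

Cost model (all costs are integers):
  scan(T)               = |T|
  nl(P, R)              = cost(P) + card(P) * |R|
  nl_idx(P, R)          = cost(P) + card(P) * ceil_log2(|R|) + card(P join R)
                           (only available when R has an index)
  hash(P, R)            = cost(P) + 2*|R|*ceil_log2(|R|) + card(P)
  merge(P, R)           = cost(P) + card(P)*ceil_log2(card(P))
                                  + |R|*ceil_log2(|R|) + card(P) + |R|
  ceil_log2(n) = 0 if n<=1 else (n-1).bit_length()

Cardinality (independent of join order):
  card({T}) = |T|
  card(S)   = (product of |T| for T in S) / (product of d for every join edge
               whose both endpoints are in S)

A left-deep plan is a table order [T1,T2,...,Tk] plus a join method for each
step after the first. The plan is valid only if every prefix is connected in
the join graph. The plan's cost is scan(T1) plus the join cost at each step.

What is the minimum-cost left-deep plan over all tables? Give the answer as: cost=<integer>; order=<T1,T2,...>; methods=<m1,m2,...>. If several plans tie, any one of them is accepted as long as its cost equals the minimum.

cost=10480; order=A,D,C,B; methods=hash,hash,hash

Selinger DP (subsets sized 1..n):
  {C}: scan cost=100, card=100
  {A}: scan cost=500, card=500
  {D}: scan cost=120, card=120
  {B}: scan cost=150, card=150
  {AC}: card=5000; try (C,hash)→2400, (A,merge)→5900, (C,merge)→6300, (A,hash)→9200, (A,nl)→50100, (C,nl)→50500; best=2400 via (C,hash)
  {CD}: card=1200; try (C,hash)→1640, (D,merge)→1860, (D,hash)→1880, (C,merge)→1880, (D,nl_idx)→2000, (D,nl)→12100 …(+1); best=1640 via (C,hash)
  {BC}: card=2500; try (C,hash)→1700, (B,merge)→2250, (C,merge)→2300, (B,hash)→2600, (B,nl)→15100, (C,nl)→15150; best=1700 via (C,hash)
  {AD}: card=2000; try (D,hash)→2680, (D,nl_idx)→6000, (A,merge)→6080, (D,merge)→6460, (A,hash)→9240, (A,nl)→60120 …(+1); best=2680 via (D,hash)
  {AB}: card=37500; try (B,hash)→3400, (A,merge)→6500, (B,merge)→6850, (A,hash)→9300, (A,nl)→75150, (B,nl)→75500; best=3400 via (B,hash)
  {BD}: card=1800; try (D,hash)→1980, (B,merge)→2430, (D,merge)→2460, (B,hash)→2640, (D,nl_idx)→3000, (B,nl)→18120 …(+1); best=1980 via (D,hash)
  {ACD}: card=2000; try (C,hash)→6080, (D,hash)→9080, (A,hash)→11840, (A,merge)→21040, (C,merge)→27480, (D,nl_idx)→39400 …(+4); best=6080 via (C,hash)
  {ABC}: card=62500; try (B,hash)→9800, (A,hash)→13200, (A,merge)→39200, (C,hash)→42300, (B,merge)→73750, (C,merge)→641700 …(+3); best=9800 via (B,hash)
  {BCD}: card=3000; try (C,hash)→5180, (B,hash)→5240, (D,hash)→5880, (B,merge)→17390, (D,nl_idx)→22200, (C,merge)→24380 …(+4); best=5180 via (C,hash)
  {ABD}: card=15000; try (B,hash)→7080, (A,hash)→12780, (B,merge)→28030, (A,merge)→28580, (D,hash)→42580, (D,nl_idx)→280900 …(+4); best=7080 via (B,hash)
  {ABCD}: card=2500; try (B,hash)→10480, (A,hash)→17180, (C,hash)→23480, (B,merge)→31430, (A,merge)→49180, (D,hash)→73980 …(+7); best=10480 via (B,hash)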